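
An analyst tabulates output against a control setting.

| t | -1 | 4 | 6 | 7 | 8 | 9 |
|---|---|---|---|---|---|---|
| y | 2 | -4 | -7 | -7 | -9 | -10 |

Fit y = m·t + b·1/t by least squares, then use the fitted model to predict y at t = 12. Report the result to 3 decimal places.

With design matrix A, AᵀA = [[247, 6]; [6, 289237/254016]] and Aᵀy = [-271, -533/72]ᵀ.
Δ = 247·(289237/254016) − 6² = 62296963/254016.
m = ((-271)·(289237/254016) − 6·(-533/72))/(62296963/254016) = -67100683/62296963; b = (247·(-533/72) − 6·(-271))/(62296963/254016) = -51434712/62296963.
At t = 12: ŷ = (-67100683/62296963)·(12) + (-51434712/62296963)·(1/12) = -809494422/62296963.

ŷ = -12.994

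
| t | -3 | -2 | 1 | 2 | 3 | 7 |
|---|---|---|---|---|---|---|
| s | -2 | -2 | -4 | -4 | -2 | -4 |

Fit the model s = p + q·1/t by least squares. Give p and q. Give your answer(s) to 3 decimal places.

p = -2.732, q = -1.405

Entries of AᵀA: Σ1 = 6, Σ1/t = 8/7, Σ1/t·1/t = 1537/882.
Moment sums: Σs = -18, Σ1/t·s = -39/7.
Δ = 6·(1537/882) − (8/7)² = 1345/147.
p = ((-18)·(1537/882) − (8/7)·(-39/7))/(1345/147) = -735/269; q = (6·(-39/7) − (8/7)·(-18))/(1345/147) = -378/269.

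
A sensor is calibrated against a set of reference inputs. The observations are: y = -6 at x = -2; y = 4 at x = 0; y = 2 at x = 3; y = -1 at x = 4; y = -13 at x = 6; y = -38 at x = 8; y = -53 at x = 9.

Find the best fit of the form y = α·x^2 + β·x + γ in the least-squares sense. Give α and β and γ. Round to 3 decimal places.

α = -1.023, β = 2.971, γ = 3.809

Compute the Gram sums: Σx^2·x^2 = 12306, Σx^2·x = 1540, Σx^2 = 210, Σx·x = 210, Σx = 28, Σ1 = 7.
For Aᵀy: Σx^2·y = -7215, Σx·y = -845, Σy = -105.
AᵀA·[α, β, γ]ᵀ = Aᵀy becomes [[12306, 1540, 210]; [1540, 210, 28]; [210, 28, 7]]·[α, β, γ]ᵀ = [-7215, -845, -105]ᵀ.
Row-reducing yields α = -7205/7042, β = 20925/7042, γ = 13410/3521.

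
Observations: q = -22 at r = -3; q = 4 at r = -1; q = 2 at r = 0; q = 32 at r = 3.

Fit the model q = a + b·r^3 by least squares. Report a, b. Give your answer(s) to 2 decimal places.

a = 4.25, b = 1.00

Compute the Gram sums: Σ1 = 4, Σr^3 = -1, Σr^3·r^3 = 1459.
Right-hand side: Σq = 16, Σr^3·q = 1454.
Determinant 4·1459 − (-1)² = 5835.
a = (16·1459 − (-1)·1454)/5835 = 8266/1945; b = (4·1454 − (-1)·16)/5835 = 1944/1945.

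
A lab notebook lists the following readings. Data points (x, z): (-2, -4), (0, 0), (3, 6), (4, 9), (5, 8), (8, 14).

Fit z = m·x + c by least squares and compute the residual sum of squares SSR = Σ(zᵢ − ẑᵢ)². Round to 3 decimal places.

SSR = 4.859

Sums needed: Σx·x = 118, Σx = 18, Σ1 = 6.
And Σx·z = 214, Σz = 33.
Eliminating c: 6·(row 1) − 18·(row 2) gives 384·m = 6·214 − 18·33 = 690, so m = 115/64.
Then c = (33 − 18·(115/64))/6 = 7/64.
Residuals: -33/64, -7/64, 1/2, 109/64, -35/32, -31/64; SSR = 311/64.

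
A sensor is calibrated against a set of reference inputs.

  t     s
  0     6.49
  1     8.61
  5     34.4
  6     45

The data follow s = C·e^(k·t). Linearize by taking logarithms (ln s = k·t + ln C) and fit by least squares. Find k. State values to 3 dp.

Linearized form: ln s = k·t + ln C. From the 4 transformed points,
Σt = 12.0000, Σ(t)² = 62.0000, Σln s = 11.3679, Σt·ln s = 42.6832.
Equations: 62.0000·k + 12.0000·ln C = 42.6832;  12.0000·k + 4·ln C = 11.3679.
Solving (det = 104.0000): k = 0.32998, ln C = 1.85204.

k = 0.330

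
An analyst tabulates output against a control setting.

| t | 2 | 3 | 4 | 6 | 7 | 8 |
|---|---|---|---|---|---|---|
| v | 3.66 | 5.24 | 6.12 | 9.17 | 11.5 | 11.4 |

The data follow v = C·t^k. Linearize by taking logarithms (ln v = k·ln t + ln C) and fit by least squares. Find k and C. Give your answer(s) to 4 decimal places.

With ln vᵢ as the transformed response and ln tᵢ as the regressor:
Σln t = 8.9952, Σ(ln t)² = 14.9303, Σln v = 11.8572, Σln t·ln v = 19.0139.
Equations: 14.9303·k + 8.9952·ln C = 19.0139;  8.9952·k + 6·ln C = 11.8572.
Δ = 14.9303·6 − (8.9952)² = 8.6686; k = (19.0139·6 − 8.9952·11.8572)/8.6686 = 0.85662, ln C = (14.9303·11.8572 − 8.9952·19.0139)/8.6686 = 0.69197, so C = exp(0.69197) = 1.99765.

k = 0.8566, C = 1.9977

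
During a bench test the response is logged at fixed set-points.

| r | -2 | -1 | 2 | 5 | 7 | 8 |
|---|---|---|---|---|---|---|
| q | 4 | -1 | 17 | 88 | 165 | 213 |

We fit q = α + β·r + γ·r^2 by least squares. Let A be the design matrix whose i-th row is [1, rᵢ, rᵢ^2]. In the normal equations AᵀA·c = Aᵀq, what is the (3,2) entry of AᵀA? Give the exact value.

Row 3 ↔ basis r^2, column 2 ↔ basis r, so (AᵀA)_{3,2} = Σᵢ (r^2)·(r) = (4)·(-2) + (1)·(-1) + (4)·(2) + (25)·(5) + (49)·(7) + (64)·(8) = 979.

979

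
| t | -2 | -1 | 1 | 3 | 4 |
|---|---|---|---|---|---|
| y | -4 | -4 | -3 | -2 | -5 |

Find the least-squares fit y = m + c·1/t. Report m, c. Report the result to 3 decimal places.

m = -3.610, c = 0.571

Compute the Gram sums: Σ1 = 5, Σ1/t = 1/12, Σ1/t·1/t = 349/144.
For Xᵀy: Σy = -18, Σ1/t·y = 13/12.
So XᵀX·[m, c]ᵀ = Xᵀy: [[5, 1/12]; [1/12, 349/144]]·[m, c]ᵀ = [-18, 13/12]ᵀ.
Determinant 5·(349/144) − (1/12)² = 109/9.
m = ((-18)·(349/144) − (1/12)·(13/12))/(109/9) = -6295/1744; c = (5·(13/12) − (1/12)·(-18))/(109/9) = 249/436.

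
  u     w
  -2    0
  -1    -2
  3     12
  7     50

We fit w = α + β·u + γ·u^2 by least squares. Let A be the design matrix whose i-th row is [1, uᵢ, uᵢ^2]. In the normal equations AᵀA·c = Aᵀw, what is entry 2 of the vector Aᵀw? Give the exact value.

388

Entry 2 ↔ basis u, so (Aᵀw)_{2} = Σᵢ (u)·wᵢ = (-2)·(0) + (-1)·(-2) + (3)·(12) + (7)·(50) = 388.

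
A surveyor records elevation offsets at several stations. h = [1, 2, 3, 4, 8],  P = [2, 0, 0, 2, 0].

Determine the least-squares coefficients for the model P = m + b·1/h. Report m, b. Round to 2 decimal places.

m = 0.10, b = 1.58

Compute the Gram sums: Σ1 = 5, Σ1/h = 53/24, Σ1/h·1/h = 829/576.
Moment sums: ΣP = 4, Σ1/h·P = 5/2.
So XᵀX·[m, b]ᵀ = XᵀP: [[5, 53/24]; [53/24, 829/576]]·[m, b]ᵀ = [4, 5/2]ᵀ.
Δ = 5·(829/576) − (53/24)² = 167/72.
m = (4·(829/576) − (53/24)·(5/2))/(167/72) = 17/167; b = (5·(5/2) − (53/24)·4)/(167/72) = 264/167.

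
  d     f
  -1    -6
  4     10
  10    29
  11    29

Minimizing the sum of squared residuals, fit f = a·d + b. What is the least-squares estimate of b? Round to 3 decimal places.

Entries of AᵀA: Σd·d = 238, Σd = 24, Σ1 = 4.
Moment sums: Σd·f = 655, Σf = 62.
So AᵀA·[a, b]ᵀ = Aᵀf: [[238, 24]; [24, 4]]·[a, b]ᵀ = [655, 62]ᵀ.
Δ = 238·4 − 24² = 376.
a = (655·4 − 24·62)/376 = 283/94; b = (238·62 − 24·655)/376 = -241/94.

b = -2.564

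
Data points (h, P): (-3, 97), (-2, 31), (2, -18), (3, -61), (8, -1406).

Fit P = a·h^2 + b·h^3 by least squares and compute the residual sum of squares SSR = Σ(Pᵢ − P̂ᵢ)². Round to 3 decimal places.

Entries of AᵀA: Σh^2·h^2 = 4290, Σh^2·h^3 = 32768, Σh^3·h^3 = 263730.
Moment sums: Σh^2·P = -89608, Σh^3·P = -724530.
So AᵀA·[a, b]ᵀ = AᵀP: [[4290, 32768]; [32768, 263730]]·[a, b]ᵀ = [-89608, -724530]ᵀ.
Δ = 4290·263730 − 32768² = 57659876.
a = ((-89608)·263730 − 32768·(-724530))/57659876 = 27270300/14414969; b = (4290·(-724530) − 32768·(-89608))/57659876 = -42989689/14414969.
Residuals: -7902310/14414969, -6134673/14414969, -24633130/14414969, 35975794/14414969, -2024846/14414969; SSR = 139107449/14414969.

SSR = 9.650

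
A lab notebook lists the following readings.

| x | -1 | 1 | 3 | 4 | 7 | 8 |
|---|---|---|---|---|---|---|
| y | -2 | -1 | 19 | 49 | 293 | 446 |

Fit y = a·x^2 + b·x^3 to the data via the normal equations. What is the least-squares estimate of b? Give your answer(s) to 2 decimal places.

With design matrix M, MᵀM = [[6836, 50842]; [50842, 384620]] and Mᵀy = [43853, 332501]ᵀ.
Eliminating b: 384620·(row 1) − 50842·(row 2) gives 44353356·a = 384620·43853 − 50842·332501 = -38274982, so a = -19137491/22176678.
Then b = (332501 − 50842·(-19137491/22176678))/384620 = 21701305/22176678.

b = 0.98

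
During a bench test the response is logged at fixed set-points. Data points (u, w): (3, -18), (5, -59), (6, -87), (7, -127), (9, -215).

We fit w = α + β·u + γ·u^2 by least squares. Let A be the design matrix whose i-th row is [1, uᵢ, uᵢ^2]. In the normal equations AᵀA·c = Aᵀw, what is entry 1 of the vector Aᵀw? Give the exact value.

Entry 1 ↔ basis 1, so (Aᵀw)_{1} = Σᵢ wᵢ = (1)·(-18) + (1)·(-59) + (1)·(-87) + (1)·(-127) + (1)·(-215) = -506.

-506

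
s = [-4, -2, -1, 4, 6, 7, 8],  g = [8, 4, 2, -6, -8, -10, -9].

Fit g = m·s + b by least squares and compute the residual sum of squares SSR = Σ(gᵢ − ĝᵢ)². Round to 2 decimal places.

Normal-equation sums: Σs·s = 186, Σs = 18, Σ1 = 7.
Right-hand side: Σs·g = -256, Σg = -19.
MᵀM·[m, b]ᵀ = Mᵀg becomes [[186, 18]; [18, 7]]·[m, b]ᵀ = [-256, -19]ᵀ.
Δ = 186·7 − 18² = 978.
m = ((-256)·7 − 18·(-19))/978 = -725/489; b = (186·(-19) − 18·(-256))/978 = 179/163.
Residuals: 475/489, -31/489, -284/489, -571/489, -33/163, -352/489, 862/489; SSR = 3088/489.

SSR = 6.31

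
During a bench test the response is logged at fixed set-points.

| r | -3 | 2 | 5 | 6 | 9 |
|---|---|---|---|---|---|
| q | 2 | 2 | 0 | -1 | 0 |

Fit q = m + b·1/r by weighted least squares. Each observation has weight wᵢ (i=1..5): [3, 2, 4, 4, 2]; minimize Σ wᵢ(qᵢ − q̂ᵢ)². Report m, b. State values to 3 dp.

m = 0.561, b = -1.429

Forming AᵀWA = [[15, 76/45]; [76/45, 4573/4050]] and AᵀWq = [6, -2/3]ᵀ gives AᵀWA·[m, b]ᵀ = AᵀWq.
Determinant 15·(4573/4050) − (76/45)² = 57043/4050.
m = (6·(4573/4050) − (76/45)·(-2/3))/(57043/4050) = 31998/57043; b = (15·(-2/3) − (76/45)·6)/(57043/4050) = -81540/57043.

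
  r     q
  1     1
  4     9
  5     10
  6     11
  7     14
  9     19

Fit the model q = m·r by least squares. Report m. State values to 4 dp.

Compute the Gram sums: Σr·r = 208.
Right-hand side: Σr·q = 422.
Hence m = 422 / 208 ≈ 2.02885.

m = 2.0288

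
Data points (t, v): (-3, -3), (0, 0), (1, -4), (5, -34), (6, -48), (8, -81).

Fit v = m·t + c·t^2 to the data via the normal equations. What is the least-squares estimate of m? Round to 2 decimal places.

The normal system XᵀX·[m, c]ᵀ = Xᵀv is [[135, 827]; [827, 6099]]·[m, c]ᵀ = [-1101, -7793]ᵀ.
det = 135·6099 − 827² = 139436.
m = ((-1101)·6099 − 827·(-7793))/139436 = -67547/34859; c = (135·(-7793) − 827·(-1101))/139436 = -35382/34859.

m = -1.94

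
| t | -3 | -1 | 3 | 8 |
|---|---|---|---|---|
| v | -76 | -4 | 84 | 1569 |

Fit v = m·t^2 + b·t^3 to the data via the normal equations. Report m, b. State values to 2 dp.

m = 0.48, b = 3.00

From the data, Σt^2·t^2 = 4259, Σt^2·t^3 = 32767, Σt^3·t^3 = 263603.
Right-hand side: Σt^2·v = 100484, Σt^3·v = 807652.
Normal equations: [[4259, 32767]; [32767, 263603]]·[m, b]ᵀ = [100484, 807652]ᵀ.
Δ = 4259·263603 − 32767² = 49008888.
m = (100484·263603 − 32767·807652)/49008888 = 327094/680679; b = (4259·807652 − 32767·100484)/49008888 = 2044870/680679.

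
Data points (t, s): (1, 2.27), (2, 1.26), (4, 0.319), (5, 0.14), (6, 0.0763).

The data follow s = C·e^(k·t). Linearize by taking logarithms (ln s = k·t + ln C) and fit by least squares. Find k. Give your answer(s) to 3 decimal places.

With ln sᵢ as the transformed response and tᵢ as the regressor:
Sums: Σt = 18.0000, Σ(t)² = 82.0000, Σln s = -4.6309, Σt·ln s = -28.5573.
Normal system: [[82.0000, 18.0000]; [18.0000, 5]]·[k, ln C]ᵀ = [-28.5573, -4.6309]ᵀ.
Slope k = (n·Σt·ln s − Σt·Σln s)/(n·Σ(t)² − (Σt)²) = (5·-28.5573 − 18.0000·-4.6309)/86.0000 = -0.69106; ln C = (Σln s − k·Σt)/n = 1.56163.

k = -0.691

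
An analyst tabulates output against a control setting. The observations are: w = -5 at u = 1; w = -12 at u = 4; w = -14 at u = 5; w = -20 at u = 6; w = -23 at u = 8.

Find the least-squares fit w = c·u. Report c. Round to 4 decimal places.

Entries of XᵀX: Σu·u = 142.
Moment sums: Σu·w = -427.
XᵀX·[c]ᵀ = Xᵀw becomes [[142]]·[c]ᵀ = [-427]ᵀ.
c = (-427)/142 = -3.00704.

c = -3.0070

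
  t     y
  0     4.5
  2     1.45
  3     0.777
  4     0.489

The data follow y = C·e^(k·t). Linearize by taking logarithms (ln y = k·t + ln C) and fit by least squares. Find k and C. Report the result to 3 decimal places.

Linearized form: ln y = k·t + ln C. From the 4 transformed points,
Sums: Σt = 9.0000, Σ(t)² = 29.0000, Σln y = 0.9079, Σt·ln y = -2.8754.
Normal system: [[29.0000, 9.0000]; [9.0000, 4]]·[k, ln C]ᵀ = [-2.8754, 0.9079]ᵀ.
Δ = 29.0000·4 − (9.0000)² = 35.0000; k = (-2.8754·4 − 9.0000·0.9079)/35.0000 = -0.56208, ln C = (29.0000·0.9079 − 9.0000·-2.8754)/35.0000 = 1.49167, so C = exp(1.49167) = 4.44453.

k = -0.562, C = 4.445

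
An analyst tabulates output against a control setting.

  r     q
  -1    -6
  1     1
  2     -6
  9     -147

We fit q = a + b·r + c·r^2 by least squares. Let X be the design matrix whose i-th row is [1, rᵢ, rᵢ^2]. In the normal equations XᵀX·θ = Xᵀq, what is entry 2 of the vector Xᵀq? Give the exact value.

-1328

Entry 2 ↔ basis r, so (Xᵀq)_{2} = Σᵢ (r)·qᵢ = (-1)·(-6) + (1)·(1) + (2)·(-6) + (9)·(-147) = -1328.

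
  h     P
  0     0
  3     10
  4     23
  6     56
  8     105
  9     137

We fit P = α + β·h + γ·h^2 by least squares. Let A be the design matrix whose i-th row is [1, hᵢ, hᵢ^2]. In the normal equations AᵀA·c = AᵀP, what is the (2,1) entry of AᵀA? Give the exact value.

30

Row 2 ↔ basis h, column 1 ↔ basis 1, so (AᵀA)_{2,1} = Σᵢ h = (0)·(1) + (3)·(1) + (4)·(1) + (6)·(1) + (8)·(1) + (9)·(1) = 30.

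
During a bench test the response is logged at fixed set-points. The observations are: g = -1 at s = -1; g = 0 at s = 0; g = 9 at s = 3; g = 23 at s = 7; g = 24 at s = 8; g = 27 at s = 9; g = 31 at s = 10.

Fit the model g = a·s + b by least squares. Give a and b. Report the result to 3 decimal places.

a = 2.969, b = 0.875

With design matrix A, AᵀA = [[304, 36]; [36, 7]] and Aᵀg = [934, 113]ᵀ.
Determinant 304·7 − 36² = 832.
a = (934·7 − 36·113)/832 = 95/32; b = (304·113 − 36·934)/832 = 7/8.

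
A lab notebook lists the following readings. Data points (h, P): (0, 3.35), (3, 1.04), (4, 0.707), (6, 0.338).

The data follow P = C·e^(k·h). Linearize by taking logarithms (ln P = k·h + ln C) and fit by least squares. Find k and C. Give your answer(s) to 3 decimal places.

k = -0.383, C = 3.317

Let Y = ln P. Fitting Y = k·h + ln C by least squares:
Over the data: Σh = 13.0000, Σ(h)² = 61.0000, Σln P = -0.1833, Σh·ln P = -7.7775.
Normal system: [[61.0000, 13.0000]; [13.0000, 4]]·[k, ln C]ᵀ = [-7.7775, -0.1833]ᵀ.
Δ = 61.0000·4 − (13.0000)² = 75.0000; k = (-7.7775·4 − 13.0000·-0.1833)/75.0000 = -0.38304, ln C = (61.0000·-0.1833 − 13.0000·-7.7775)/75.0000 = 1.19905, so C = exp(1.19905) = 3.31697.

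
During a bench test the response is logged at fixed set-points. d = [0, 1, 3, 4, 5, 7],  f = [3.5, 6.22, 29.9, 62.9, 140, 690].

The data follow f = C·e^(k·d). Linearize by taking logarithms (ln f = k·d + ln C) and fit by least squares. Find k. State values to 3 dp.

k = 0.762

Linearized form: ln f = k·d + ln C. From the 6 transformed points,
Σd = 20.0000, Σ(d)² = 100.0000, Σln f = 22.0983, Σd·ln f = 99.0526.
Normal system: [[100.0000, 20.0000]; [20.0000, 6]]·[k, ln C]ᵀ = [99.0526, 22.0983]ᵀ.
Δ = 100.0000·6 − (20.0000)² = 200.0000; k = (99.0526·6 − 20.0000·22.0983)/200.0000 = 0.76175, ln C = (100.0000·22.0983 − 20.0000·99.0526)/200.0000 = 1.14388.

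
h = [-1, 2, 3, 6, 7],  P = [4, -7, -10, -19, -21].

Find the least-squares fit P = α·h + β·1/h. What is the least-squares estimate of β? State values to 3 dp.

Sums needed: Σh·h = 99, Σh·1/h = 5, Σ1/h·1/h = 1243/882.
For AᵀP: Σh·P = -309, Σ1/h·P = -17.
Normal equations: [[99, 5]; [5, 1243/882]]·[α, β]ᵀ = [-309, -17]ᵀ.
det = 99·(1243/882) − 5² = 11223/98.
α = ((-309)·(1243/882) − 5·(-17))/(11223/98) = -103039/33669; β = (99·(-17) − 5·(-309))/(11223/98) = -4508/3741.

β = -1.205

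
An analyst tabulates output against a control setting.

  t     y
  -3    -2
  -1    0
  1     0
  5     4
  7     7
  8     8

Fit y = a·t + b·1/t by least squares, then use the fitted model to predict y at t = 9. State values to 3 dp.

ŷ = 8.671

Sums needed: Σt·t = 149, Σt·1/t = 6, Σ1/t·1/t = 1543249/705600.
And Σt·y = 139, Σ1/t·y = 52/15.
Normal equations: [[149, 6]; [6, 1543249/705600]]·[a, b]ᵀ = [139, 52/15]ᵀ.
Determinant 149·(1543249/705600) − 6² = 204542501/705600.
a = (139·(1543249/705600) − 6·(52/15))/(204542501/705600) = 199835131/204542501; b = (149·(52/15) − 6·139)/(204542501/705600) = -224004480/204542501.
At t = 9: ŷ = (199835131/204542501)·(9) + (-224004480/204542501)·(1/9) = 5320880377/613627503.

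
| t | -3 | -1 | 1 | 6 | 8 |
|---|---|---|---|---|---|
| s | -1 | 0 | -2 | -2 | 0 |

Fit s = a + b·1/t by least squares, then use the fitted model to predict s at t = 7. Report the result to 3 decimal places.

ŝ = -1.143

Compute the Gram sums: Σ1 = 5, Σ1/t = -1/24, Σ1/t·1/t = 1241/576.
Moment sums: Σs = -5, Σ1/t·s = -2.
MᵀM·[a, b]ᵀ = Mᵀs becomes [[5, -1/24]; [-1/24, 1241/576]]·[a, b]ᵀ = [-5, -2]ᵀ.
Δ = 5·(1241/576) − (-1/24)² = 517/48.
a = ((-5)·(1241/576) − (-1/24)·(-2))/(517/48) = -6253/6204; b = (5·(-2) − (-1/24)·(-5))/(517/48) = -490/517.
At t = 7: ŝ = (-6253/6204)·(1) + (-490/517)·(1/7) = -7093/6204.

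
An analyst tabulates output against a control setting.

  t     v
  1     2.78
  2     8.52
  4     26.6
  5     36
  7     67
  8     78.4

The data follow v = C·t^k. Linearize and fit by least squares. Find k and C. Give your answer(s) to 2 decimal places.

Taking logs, ln v = k·ln t + ln C, so regress ln v on ln t.
AᵀA = [[13.1032, 7.7142]; [7.7142, 6]], rhs = [29.0529, 18.5958]ᵀ  (here Σln t = 7.7142, Σ(ln t)² = 13.1032, Σln v = 18.5958, Σln t·ln v = 29.0529).
Δ = 13.1032·6 − (7.7142)² = 19.1098; k = (29.0529·6 − 7.7142·18.5958)/19.1098 = 1.61513, ln C = (13.1032·18.5958 − 7.7142·29.0529)/19.1098 = 1.02272, so C = exp(1.02272) = 2.78075.

k = 1.62, C = 2.78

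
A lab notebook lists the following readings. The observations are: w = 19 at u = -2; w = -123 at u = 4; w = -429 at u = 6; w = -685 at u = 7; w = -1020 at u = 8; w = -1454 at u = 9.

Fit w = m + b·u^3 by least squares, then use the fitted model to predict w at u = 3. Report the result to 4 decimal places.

ŵ = -50.7135

Entries of XᵀX: Σ1 = 6, Σu^3 = 1856, Σu^3·u^3 = 962050.
Moment sums: Σw = -3692, Σu^3·w = -1917849.
det = 6·962050 − 1856² = 2327564.
m = ((-3692)·962050 − 1856·(-1917849))/2327564 = 1909786/581891; b = (6·(-1917849) − 1856·(-3692))/2327564 = -2327371/1163782.
At u = 3: ŵ = (1909786/581891)·(1) + (-2327371/1163782)·(27) = -59019445/1163782.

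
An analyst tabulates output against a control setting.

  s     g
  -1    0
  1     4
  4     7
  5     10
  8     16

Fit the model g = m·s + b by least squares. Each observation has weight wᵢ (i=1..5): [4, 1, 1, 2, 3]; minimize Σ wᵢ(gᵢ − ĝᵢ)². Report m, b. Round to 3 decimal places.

The normal system MᵀWM·[m, b]ᵀ = MᵀWg is [[263, 35]; [35, 11]]·[m, b]ᵀ = [516, 79]ᵀ.
det = 263·11 − 35² = 1668.
m = (516·11 − 35·79)/1668 = 2911/1668; b = (263·79 − 35·516)/1668 = 2717/1668.

m = 1.745, b = 1.629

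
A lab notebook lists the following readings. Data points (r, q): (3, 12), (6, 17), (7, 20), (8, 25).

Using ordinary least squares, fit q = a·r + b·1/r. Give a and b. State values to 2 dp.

a = 2.78, b = 9.70

The normal system AᵀA·[a, b]ᵀ = Aᵀq is [[158, 4]; [4, 4937/28224]]·[a, b]ᵀ = [478, 2153/168]ᵀ.
Determinant 158·(4937/28224) − 4² = 164231/14112.
a = (478·(4937/28224) − 4·(2153/168))/(164231/14112) = 456535/164231; b = (158·(2153/168) − 4·478)/(164231/14112) = 1592472/164231.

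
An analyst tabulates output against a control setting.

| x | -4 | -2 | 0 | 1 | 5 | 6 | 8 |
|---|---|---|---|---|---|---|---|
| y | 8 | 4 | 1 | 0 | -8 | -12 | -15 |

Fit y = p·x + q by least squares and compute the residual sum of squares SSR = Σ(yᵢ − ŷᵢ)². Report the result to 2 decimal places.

AᵀA·[p, q]ᵀ = Aᵀy reads: 146·p + 14·q = -272;  14·p + 7·q = -22.
det = 146·7 − 14² = 826.
p = ((-272)·7 − 14·(-22))/826 = -114/59; q = (146·(-22) − 14·(-272))/826 = 298/413.
Residuals: -186/413, -242/413, 115/413, 500/413, 388/413, -466/413, -109/413; SSR = 1782/413.

SSR = 4.31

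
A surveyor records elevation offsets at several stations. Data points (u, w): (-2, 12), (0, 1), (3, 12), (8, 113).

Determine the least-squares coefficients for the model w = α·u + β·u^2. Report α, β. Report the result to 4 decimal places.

α = -2.0108, β = 2.0166

From the data, Σu·u = 77, Σu·u^2 = 531, Σu^2·u^2 = 4193.
Moment sums: Σu·w = 916, Σu^2·w = 7388.
Eliminating β: 4193·(row 1) − 531·(row 2) gives 40900·α = 4193·916 − 531·7388 = -82240, so α = -4112/2045.
Then β = (7388 − 531·(-4112/2045))/4193 = 4124/2045.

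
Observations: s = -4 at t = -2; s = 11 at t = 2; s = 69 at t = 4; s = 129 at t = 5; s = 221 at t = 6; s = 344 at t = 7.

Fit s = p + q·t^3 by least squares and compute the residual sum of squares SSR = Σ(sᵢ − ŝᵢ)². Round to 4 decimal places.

SSR = 8.4982

Entries of XᵀX: Σ1 = 6, Σt^3 = 748, Σt^3·t^3 = 184154.
Moment sums: Σs = 770, Σt^3·s = 186389.
Determinant 6·184154 − 748² = 545420.
p = (770·184154 − 748·186389)/545420 = 594902/136355; q = (6·186389 − 748·770)/545420 = 271187/272710.
Residuals: -55574/136355, -35949/27271, 135609/136355, 91411/272710, 251357/136355, -78941/54542; SSR = 2317537/272710.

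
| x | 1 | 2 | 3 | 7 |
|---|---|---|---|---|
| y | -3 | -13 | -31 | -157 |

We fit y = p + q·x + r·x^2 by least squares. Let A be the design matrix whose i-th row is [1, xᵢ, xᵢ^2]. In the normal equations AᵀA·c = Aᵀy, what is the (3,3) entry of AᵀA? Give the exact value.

2499

Row 3 ↔ basis x^2, column 3 ↔ basis x^2, so (AᵀA)_{3,3} = Σᵢ (x^2)·(x^2) = (1)·(1) + (4)·(4) + (9)·(9) + (49)·(49) = 2499.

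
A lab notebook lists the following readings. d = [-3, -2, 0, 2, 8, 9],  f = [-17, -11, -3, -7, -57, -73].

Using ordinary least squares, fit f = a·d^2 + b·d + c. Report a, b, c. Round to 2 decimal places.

a = -0.98, b = 1.21, c = -4.39

The normal system AᵀA·[a, b, c]ᵀ = Aᵀf is [[10770, 1214, 162]; [1214, 162, 14]; [162, 14, 6]]·[a, b, c]ᵀ = [-9786, -1054, -168]ᵀ.
Inverting the 3×3 Gram matrix, [a, b, c]ᵀ = [-1962/2005, 4839/4010, -17623/4010]ᵀ.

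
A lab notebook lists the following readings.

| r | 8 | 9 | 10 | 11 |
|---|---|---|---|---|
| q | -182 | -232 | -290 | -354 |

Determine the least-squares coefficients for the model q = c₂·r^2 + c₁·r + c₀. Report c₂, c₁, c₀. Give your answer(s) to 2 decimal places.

Compute the Gram sums: Σr^2·r^2 = 35298, Σr^2·r = 3572, Σr^2 = 366, Σr·r = 366, Σr = 38, Σ1 = 4.
For Aᵀq: Σr^2·q = -102274, Σr·q = -10338, Σq = -1058.
Row-reducing yields c₂ = -7/2, c₁ = 91/10, c₀ = -307/10.

c₂ = -3.50, c₁ = 9.10, c₀ = -30.70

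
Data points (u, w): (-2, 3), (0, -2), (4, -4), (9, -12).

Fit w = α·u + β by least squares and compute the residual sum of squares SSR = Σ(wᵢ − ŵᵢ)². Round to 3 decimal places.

SSR = 5.420

Setting ∂/∂α … = 0 gives: 101·α + 11·β = -130;  11·α + 4·β = -15.
(Σu·u = 101, Σu = 11, Σ1 = 4, Σu·w = -130, Σw = -15.)
Determinant 101·4 − 11² = 283.
α = ((-130)·4 − 11·(-15))/283 = -355/283; β = (101·(-15) − 11·(-130))/283 = -85/283.
Residuals: 224/283, -481/283, 373/283, -116/283; SSR = 1534/283.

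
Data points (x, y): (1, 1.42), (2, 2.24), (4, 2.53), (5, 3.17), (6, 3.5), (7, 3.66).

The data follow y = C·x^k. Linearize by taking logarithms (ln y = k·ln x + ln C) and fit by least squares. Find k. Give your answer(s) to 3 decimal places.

Linearized form: ln y = k·ln x + ln C. From the 6 transformed points,
XᵀX = [[11.9895, 7.4265]; [7.4265, 6]], rhs = [8.4720, 5.7893]ᵀ  (here Σln x = 7.4265, Σ(ln x)² = 11.9895, Σln y = 5.7893, Σln x·ln y = 8.4720).
Solving (det = 16.7835): k = 0.46699, ln C = 0.38687.

k = 0.467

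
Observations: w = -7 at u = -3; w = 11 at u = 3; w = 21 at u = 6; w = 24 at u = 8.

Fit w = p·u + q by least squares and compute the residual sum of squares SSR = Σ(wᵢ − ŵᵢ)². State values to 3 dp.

Sums needed: Σu·u = 118, Σu = 14, Σ1 = 4.
And Σu·w = 372, Σw = 49.
Normal equations: [[118, 14]; [14, 4]]·[p, q]ᵀ = [372, 49]ᵀ.
det = 118·4 − 14² = 276.
p = (372·4 − 14·49)/276 = 401/138; q = (118·49 − 14·372)/276 = 287/138.
Residuals: -25/69, 14/69, 205/138, -61/46; SSR = 571/138.

SSR = 4.138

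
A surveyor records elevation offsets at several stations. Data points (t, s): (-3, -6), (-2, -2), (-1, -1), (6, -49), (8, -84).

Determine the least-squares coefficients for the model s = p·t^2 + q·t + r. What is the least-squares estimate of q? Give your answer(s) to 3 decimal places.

q = -1.475

Entries of XᵀX: Σt^2·t^2 = 5490, Σt^2·t = 692, Σt^2 = 114, Σt·t = 114, Σt = 8, Σ1 = 5.
Moment sums: Σt^2·s = -7203, Σt·s = -943, Σs = -142.
So XᵀX·[p, q, r]ᵀ = Xᵀs: [[5490, 692, 114]; [692, 114, 8]; [114, 8, 5]]·[p, q, r]ᵀ = [-7203, -943, -142]ᵀ.
Row-reducing yields p = -91317/82142, q = -121167/82142, r = -28469/41071.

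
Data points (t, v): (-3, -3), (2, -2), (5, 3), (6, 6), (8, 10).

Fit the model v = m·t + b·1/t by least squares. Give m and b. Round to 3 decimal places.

Setting ∂/∂m … = 0 gives: 138·m + 5·b = 136;  5·m + (6401/14400)·b = 57/20.
Δ = 138·(6401/14400) − 5² = 87223/2400.
m = (136·(6401/14400) − 5·(57/20))/(87223/2400) = 332668/261669; b = (138·(57/20) − 5·136)/(87223/2400) = -688080/87223.

m = 1.271, b = -7.889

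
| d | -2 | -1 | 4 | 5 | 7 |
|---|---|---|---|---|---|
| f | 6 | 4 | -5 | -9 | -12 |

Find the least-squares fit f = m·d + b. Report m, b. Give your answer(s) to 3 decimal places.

XᵀX·[m, b]ᵀ = Xᵀf reads: 95·m + 13·b = -165;  13·m + 5·b = -16.
(Σd·d = 95, Σd = 13, Σ1 = 5, Σd·f = -165, Σf = -16.)
Eliminating b: 5·(row 1) − 13·(row 2) gives 306·m = 5·(-165) − 13·(-16) = -617, so m = -617/306.
Then b = ((-16) − 13·(-617/306))/5 = 625/306.

m = -2.016, b = 2.042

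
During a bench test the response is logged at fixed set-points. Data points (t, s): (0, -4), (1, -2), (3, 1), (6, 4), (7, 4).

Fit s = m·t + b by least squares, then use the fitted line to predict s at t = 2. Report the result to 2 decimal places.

ŝ = -1.01

With design matrix X, XᵀX = [[95, 17]; [17, 5]] and Xᵀs = [53, 3]ᵀ.
Eliminating b: 5·(row 1) − 17·(row 2) gives 186·m = 5·53 − 17·3 = 214, so m = 107/93.
Then b = (3 − 17·(107/93))/5 = -308/93.
At t = 2: ŝ = (107/93)·(2) + (-308/93)·(1) = -94/93.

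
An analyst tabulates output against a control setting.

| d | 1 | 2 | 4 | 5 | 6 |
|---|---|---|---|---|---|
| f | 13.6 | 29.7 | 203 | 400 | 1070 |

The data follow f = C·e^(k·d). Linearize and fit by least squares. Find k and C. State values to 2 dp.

Linearized form: ln f = k·d + ln C. From the 5 transformed points,
Σd = 18.0000, Σ(d)² = 82.0000, Σln f = 24.2813, Σd·ln f = 102.4550.
Equations: 82.0000·k + 18.0000·ln C = 102.4550;  18.0000·k + 5·ln C = 24.2813.
Solving (det = 86.0000): k = 0.87455, ln C = 1.70787, so C = exp(1.70787) = 5.51720.

k = 0.87, C = 5.52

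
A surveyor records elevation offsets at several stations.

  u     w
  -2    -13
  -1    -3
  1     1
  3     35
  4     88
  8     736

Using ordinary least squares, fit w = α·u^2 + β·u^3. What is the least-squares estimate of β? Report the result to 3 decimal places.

β = 1.502

XᵀX·[α, β]ᵀ = Xᵀw reads: 4451·α + 34003·β = 48773;  34003·α + 267035·β = 383517.
Δ = 4451·267035 − 34003² = 32368776.
α = (48773·267035 − 34003·383517)/32368776 = -2078812/4046097; β = (4451·383517 − 34003·48773)/32368776 = 6075731/4046097.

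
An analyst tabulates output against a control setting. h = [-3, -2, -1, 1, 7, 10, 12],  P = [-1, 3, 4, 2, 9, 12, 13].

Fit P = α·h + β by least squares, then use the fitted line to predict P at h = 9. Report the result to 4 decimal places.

Normal-equation sums: Σh·h = 308, Σh = 24, Σ1 = 7.
And Σh·P = 334, ΣP = 42.
Normal equations: [[308, 24]; [24, 7]]·[α, β]ᵀ = [334, 42]ᵀ.
Δ = 308·7 − 24² = 1580.
α = (334·7 − 24·42)/1580 = 133/158; β = (308·42 − 24·334)/1580 = 246/79.
At h = 9: P̂ = (133/158)·(9) + (246/79)·(1) = 1689/158.

P̂ = 10.6899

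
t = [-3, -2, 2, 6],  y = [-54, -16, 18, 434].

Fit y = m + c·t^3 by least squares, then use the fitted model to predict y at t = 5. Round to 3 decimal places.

ŷ = 251.522

Normal-equation sums: Σ1 = 4, Σt^3 = 189, Σt^3·t^3 = 47513.
Moment sums: Σy = 382, Σt^3·y = 95474.
Determinant 4·47513 − 189² = 154331.
m = (382·47513 − 189·95474)/154331 = 105380/154331; c = (4·95474 − 189·382)/154331 = 309698/154331.
At t = 5: ŷ = (105380/154331)·(1) + (309698/154331)·(125) = 38817630/154331.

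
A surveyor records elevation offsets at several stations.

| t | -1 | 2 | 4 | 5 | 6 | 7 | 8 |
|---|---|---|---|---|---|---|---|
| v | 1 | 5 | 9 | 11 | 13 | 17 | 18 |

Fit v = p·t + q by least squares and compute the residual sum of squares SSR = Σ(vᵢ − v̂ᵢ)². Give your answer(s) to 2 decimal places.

SSR = 5.35

From the data, Σt·t = 195, Σt = 31, Σ1 = 7.
Moment sums: Σt·v = 441, Σv = 74.
AᵀA·[p, q]ᵀ = Aᵀv becomes [[195, 31]; [31, 7]]·[p, q]ᵀ = [441, 74]ᵀ.
Eliminating q: 7·(row 1) − 31·(row 2) gives 404·p = 7·441 − 31·74 = 793, so p = 793/404.
Then q = (74 − 31·(793/404))/7 = 759/404.
Residuals: 219/202, -325/404, -295/404, -70/101, -265/404, 279/202, 169/404; SSR = 2161/404.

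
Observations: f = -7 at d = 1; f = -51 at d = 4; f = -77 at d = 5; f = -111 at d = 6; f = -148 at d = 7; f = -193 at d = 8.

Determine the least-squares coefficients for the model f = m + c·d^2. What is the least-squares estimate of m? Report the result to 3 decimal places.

From the data, Σ1 = 6, Σd^2 = 191, Σd^2·d^2 = 8675.
Right-hand side: Σf = -587, Σd^2·f = -26348.
Normal equations: [[6, 191]; [191, 8675]]·[m, c]ᵀ = [-587, -26348]ᵀ.
Eliminating c: 8675·(row 1) − 191·(row 2) gives 15569·m = 8675·(-587) − 191·(-26348) = -59757, so m = -59757/15569.
Then c = ((-26348) − 191·(-59757/15569))/8675 = -45971/15569.

m = -3.838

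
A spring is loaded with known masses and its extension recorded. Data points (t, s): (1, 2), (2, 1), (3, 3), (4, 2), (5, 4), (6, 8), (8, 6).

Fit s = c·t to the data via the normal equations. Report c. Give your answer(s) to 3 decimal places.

Compute the Gram sums: Σt·t = 155.
And Σt·s = 137.
AᵀA·[c]ᵀ = Aᵀs becomes [[155]]·[c]ᵀ = [137]ᵀ.
c = 137/155 = 0.883871.

c = 0.884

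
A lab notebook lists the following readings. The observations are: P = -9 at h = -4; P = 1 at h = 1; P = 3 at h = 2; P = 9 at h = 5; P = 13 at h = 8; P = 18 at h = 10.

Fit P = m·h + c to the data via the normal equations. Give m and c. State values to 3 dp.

m = 1.884, c = -1.075

Compute the Gram sums: Σh·h = 210, Σh = 22, Σ1 = 6.
For MᵀP: Σh·P = 372, ΣP = 35.
Normal equations: [[210, 22]; [22, 6]]·[m, c]ᵀ = [372, 35]ᵀ.
Eliminating c: 6·(row 1) − 22·(row 2) gives 776·m = 6·372 − 22·35 = 1462, so m = 731/388.
Then c = (35 − 22·(731/388))/6 = -417/388.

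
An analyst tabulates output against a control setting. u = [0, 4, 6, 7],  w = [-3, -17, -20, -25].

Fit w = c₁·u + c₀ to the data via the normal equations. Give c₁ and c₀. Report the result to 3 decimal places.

c₁ = -3.017, c₀ = -3.426

MᵀM·[c₁, c₀]ᵀ = Mᵀw reads: 101·c₁ + 17·c₀ = -363;  17·c₁ + 4·c₀ = -65.
det = 101·4 − 17² = 115.
c₁ = ((-363)·4 − 17·(-65))/115 = -347/115; c₀ = (101·(-65) − 17·(-363))/115 = -394/115.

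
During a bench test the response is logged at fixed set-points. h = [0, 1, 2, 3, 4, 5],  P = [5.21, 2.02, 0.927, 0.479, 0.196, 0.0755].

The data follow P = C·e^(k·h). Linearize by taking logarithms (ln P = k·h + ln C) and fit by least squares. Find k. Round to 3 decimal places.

k = -0.824

Let Y = ln P. Fitting Y = k·h + ln C by least squares:
AᵀA = [[55.0000, 15.0000]; [15.0000, 6]], rhs = [-21.0933, -2.6714]ᵀ  (here Σh = 15.0000, Σ(h)² = 55.0000, Σln P = -2.6714, Σh·ln P = -21.0933).
Slope k = (n·Σh·ln P − Σh·Σln P)/(n·Σ(h)² − (Σh)²) = (6·-21.0933 − 15.0000·-2.6714)/105.0000 = -0.82370; ln C = (Σln P − k·Σh)/n = 1.61401.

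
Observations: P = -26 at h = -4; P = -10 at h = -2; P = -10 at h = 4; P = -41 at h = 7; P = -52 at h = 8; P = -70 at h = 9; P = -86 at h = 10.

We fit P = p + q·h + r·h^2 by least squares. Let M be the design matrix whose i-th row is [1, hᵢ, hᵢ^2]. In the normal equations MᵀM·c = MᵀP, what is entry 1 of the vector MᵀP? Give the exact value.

-295

Entry 1 ↔ basis 1, so (MᵀP)_{1} = Σᵢ Pᵢ = (1)·(-26) + (1)·(-10) + (1)·(-10) + (1)·(-41) + (1)·(-52) + (1)·(-70) + (1)·(-86) = -295.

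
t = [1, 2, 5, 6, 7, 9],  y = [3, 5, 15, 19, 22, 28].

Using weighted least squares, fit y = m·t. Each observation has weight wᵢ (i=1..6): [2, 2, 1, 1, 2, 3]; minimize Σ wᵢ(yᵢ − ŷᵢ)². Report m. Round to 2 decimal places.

From the data, Σwᵢ·t·t = 412.
Moment sums: Σwᵢ·t·y = 1279.
AᵀWA·[m]ᵀ = AᵀWy becomes [[412]]·[m]ᵀ = [1279]ᵀ.
m = 1279/412 = 3.10437.

m = 3.10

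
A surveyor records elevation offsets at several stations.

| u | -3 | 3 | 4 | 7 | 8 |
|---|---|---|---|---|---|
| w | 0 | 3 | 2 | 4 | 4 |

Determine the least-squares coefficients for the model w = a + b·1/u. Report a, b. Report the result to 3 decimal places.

a = 2.125, b = 4.586

From the data, Σ1 = 5, Σ1/u = 29/56, Σ1/u·1/u = 9053/28224.
Moment sums: Σw = 13, Σ1/u·w = 18/7.
det = 5·(9053/28224) − (29/56)² = 589/441.
a = (13·(9053/28224) − (29/56)·(18/7))/(589/441) = 80105/37696; b = (5·(18/7) − (29/56)·13)/(589/441) = 21609/4712.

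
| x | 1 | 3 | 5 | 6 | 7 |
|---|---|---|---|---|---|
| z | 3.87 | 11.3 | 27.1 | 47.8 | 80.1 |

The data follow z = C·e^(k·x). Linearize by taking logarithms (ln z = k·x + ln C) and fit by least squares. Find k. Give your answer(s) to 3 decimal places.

Let Y = ln z. Fitting Y = k·x + ln C by least squares:
Σx = 22.0000, Σ(x)² = 120.0000, Σln z = 15.3279, Σx·ln z = 79.0104.
Normal system: [[120.0000, 22.0000]; [22.0000, 5]]·[k, ln C]ᵀ = [79.0104, 15.3279]ᵀ.
Slope k = (n·Σx·ln z − Σx·Σln z)/(n·Σ(x)² − (Σx)²) = (5·79.0104 − 22.0000·15.3279)/116.0000 = 0.49861; ln C = (Σln z − k·Σx)/n = 0.87171.

k = 0.499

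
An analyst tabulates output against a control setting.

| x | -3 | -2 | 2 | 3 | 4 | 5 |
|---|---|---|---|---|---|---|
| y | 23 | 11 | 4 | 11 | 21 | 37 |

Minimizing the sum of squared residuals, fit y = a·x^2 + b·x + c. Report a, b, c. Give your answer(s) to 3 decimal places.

a = 1.859, b = -1.981, c = 0.049

Entries of MᵀM: Σx^2·x^2 = 1075, Σx^2·x = 189, Σx^2 = 67, Σx·x = 67, Σx = 9, Σ1 = 6.
And Σx^2·y = 1627, Σx·y = 219, Σy = 107.
Solving the 3×3 system (Gaussian elimination) gives a = 53831/28960, b = -57381/28960, c = 353/7240.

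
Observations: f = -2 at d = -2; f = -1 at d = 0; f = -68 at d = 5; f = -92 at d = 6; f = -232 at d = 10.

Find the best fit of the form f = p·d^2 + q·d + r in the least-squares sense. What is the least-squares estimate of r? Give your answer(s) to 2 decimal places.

Normal-equation sums: Σd^2·d^2 = 11937, Σd^2·d = 1333, Σd^2 = 165, Σd·d = 165, Σd = 19, Σ1 = 5.
Moment sums: Σd^2·f = -28220, Σd·f = -3208, Σf = -395.
AᵀA·[p, q, r]ᵀ = Aᵀf becomes [[11937, 1333, 165]; [1333, 165, 19]; [165, 19, 5]]·[p, q, r]ᵀ = [-28220, -3208, -395]ᵀ.
Solving the 3×3 system (Gaussian elimination) gives p = -510065/260054, q = -903085/260054, r = -140199/130027.

r = -1.08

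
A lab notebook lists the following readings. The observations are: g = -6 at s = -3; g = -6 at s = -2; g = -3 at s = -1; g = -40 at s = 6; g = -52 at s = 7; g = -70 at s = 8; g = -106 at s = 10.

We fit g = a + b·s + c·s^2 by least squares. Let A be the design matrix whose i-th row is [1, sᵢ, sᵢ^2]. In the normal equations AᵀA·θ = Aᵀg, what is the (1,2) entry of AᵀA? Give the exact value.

25

Row 1 ↔ basis 1, column 2 ↔ basis s, so (AᵀA)_{1,2} = Σᵢ s = (1)·(-3) + (1)·(-2) + (1)·(-1) + (1)·(6) + (1)·(7) + (1)·(8) + (1)·(10) = 25.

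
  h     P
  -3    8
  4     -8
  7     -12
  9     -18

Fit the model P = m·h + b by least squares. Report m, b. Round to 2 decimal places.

With design matrix M, MᵀM = [[155, 17]; [17, 4]] and MᵀP = [-302, -30]ᵀ.
det = 155·4 − 17² = 331.
m = ((-302)·4 − 17·(-30))/331 = -698/331; b = (155·(-30) − 17·(-302))/331 = 484/331.

m = -2.11, b = 1.46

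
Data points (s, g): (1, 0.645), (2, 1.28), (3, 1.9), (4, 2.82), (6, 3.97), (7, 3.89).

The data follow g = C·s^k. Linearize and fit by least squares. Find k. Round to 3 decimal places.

k = 0.971

Linearized form: ln g = k·ln s + ln C. From the 6 transformed points,
XᵀX = [[10.6062, 6.9157]; [6.9157, 6]], rhs = [7.4272, 4.2241]ᵀ  (here Σln s = 6.9157, Σ(ln s)² = 10.6062, Σln g = 4.2241, Σln s·ln g = 7.4272).
Slope k = (n·Σln s·ln g − Σln s·Σln g)/(n·Σ(ln s)² − (Σln s)²) = (6·7.4272 − 6.9157·4.2241)/15.8099 = 0.97095; ln C = (Σln g − k·Σln s)/n = -0.41512.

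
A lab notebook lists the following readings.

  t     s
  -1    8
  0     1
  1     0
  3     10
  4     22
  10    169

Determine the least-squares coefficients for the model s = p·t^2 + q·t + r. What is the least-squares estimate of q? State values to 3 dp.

q = -3.158

Entries of XᵀX: Σt^2·t^2 = 10339, Σt^2·t = 1091, Σt^2 = 127, Σt·t = 127, Σt = 17, Σ1 = 6.
Moment sums: Σt^2·s = 17350, Σt·s = 1800, Σs = 210.
Normal equations: [[10339, 1091, 127]; [1091, 127, 17]; [127, 17, 6]]·[p, q, r]ᵀ = [17350, 1800, 210]ᵀ.
Solving the 3×3 system (Gaussian elimination) gives p = 408865/205608, q = -649355/205608, r = 4895/2636.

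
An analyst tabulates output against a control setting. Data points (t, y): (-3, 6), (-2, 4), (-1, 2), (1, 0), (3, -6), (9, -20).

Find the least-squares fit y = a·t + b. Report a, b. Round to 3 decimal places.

a = -2.165, b = 0.193

Normal-equation sums: Σt·t = 105, Σt = 7, Σ1 = 6.
Moment sums: Σt·y = -226, Σy = -14.
XᵀX·[a, b]ᵀ = Xᵀy becomes [[105, 7]; [7, 6]]·[a, b]ᵀ = [-226, -14]ᵀ.
Eliminating b: 6·(row 1) − 7·(row 2) gives 581·a = 6·(-226) − 7·(-14) = -1258, so a = -1258/581.
Then b = ((-14) − 7·(-1258/581))/6 = 16/83.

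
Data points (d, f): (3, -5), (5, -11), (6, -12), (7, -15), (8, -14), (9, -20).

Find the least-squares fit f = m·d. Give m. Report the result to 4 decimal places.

With design matrix X, XᵀX = [[264]] and Xᵀf = [-539]ᵀ.
Hence m = -539 / 264 ≈ -2.04167.

m = -2.0417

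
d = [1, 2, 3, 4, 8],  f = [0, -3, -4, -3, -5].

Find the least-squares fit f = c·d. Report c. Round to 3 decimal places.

Entries of XᵀX: Σd·d = 94.
For Xᵀf: Σd·f = -70.
So XᵀX·[c]ᵀ = Xᵀf: [[94]]·[c]ᵀ = [-70]ᵀ.
Hence c = -70 / 94 ≈ -0.744681.

c = -0.745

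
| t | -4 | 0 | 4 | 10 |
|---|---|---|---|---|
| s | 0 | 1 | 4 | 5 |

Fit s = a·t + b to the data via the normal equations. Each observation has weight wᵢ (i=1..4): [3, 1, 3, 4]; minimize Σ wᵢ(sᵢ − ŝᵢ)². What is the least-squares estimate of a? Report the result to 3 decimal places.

a = 0.365

Forming XᵀWX = [[496, 40]; [40, 11]] and XᵀWs = [248, 33]ᵀ gives XᵀWX·[a, b]ᵀ = XᵀWs.
Eliminating b: 11·(row 1) − 40·(row 2) gives 3856·a = 11·248 − 40·33 = 1408, so a = 88/241.
Then b = (33 − 40·(88/241))/11 = 403/241.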